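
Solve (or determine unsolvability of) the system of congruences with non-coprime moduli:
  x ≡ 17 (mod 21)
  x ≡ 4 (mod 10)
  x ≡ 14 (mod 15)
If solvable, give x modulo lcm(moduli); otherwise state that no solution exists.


Moduli 21, 10, 15 are not pairwise coprime, so CRT works modulo lcm(m_i) when all pairwise compatibility conditions hold.
Pairwise compatibility: gcd(m_i, m_j) must divide a_i - a_j for every pair.
Merge one congruence at a time:
  Start: x ≡ 17 (mod 21).
  Combine with x ≡ 4 (mod 10): gcd(21, 10) = 1; 4 - 17 = -13, which IS divisible by 1, so compatible.
    Write x = 17 + 21·t and substitute into x ≡ 4 (mod 10): 21·t ≡ 4 − 17 = -13 (mod 10).
    Reduce coefficients mod 10: 1·t ≡ 7 (mod 10).
    So t ≡ 7 (mod 10).
    Then x = 17 + 21·7 = 164, valid modulo lcm(21, 10) = 210: x ≡ 164 (mod 210).
  Combine with x ≡ 14 (mod 15): gcd(210, 15) = 15; 14 - 164 = -150, which IS divisible by 15, so compatible.
    Write x = 164 + 210·t and substitute into x ≡ 14 (mod 15): 210·t ≡ 14 − 164 = -150 (mod 15).
    Divide the congruence (and modulus) by g = 15: 14·t ≡ -10 (mod 1).
    Modulo 1 every t works; take t = 0.
    Then x = 164 + 210·0 = 164, valid modulo lcm(210, 15) = 210: x ≡ 164 (mod 210).
Verify: 164 mod 21 = 17, 164 mod 10 = 4, 164 mod 15 = 14.

x ≡ 164 (mod 210).


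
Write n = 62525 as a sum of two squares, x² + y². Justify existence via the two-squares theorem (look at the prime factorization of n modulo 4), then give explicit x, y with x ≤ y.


Step 1: Factor n = 62525 = 5^2 · 41 · 61.
Step 2: Check the mod-4 condition on each prime factor: 5 ≡ 1 (mod 4), exponent 2; 41 ≡ 1 (mod 4), exponent 1; 61 ≡ 1 (mod 4), exponent 1.
All primes ≡ 3 (mod 4) appear to even exponent (or don't appear), so by the two-squares theorem n IS expressible as a sum of two squares.
Step 3: Build a representation. Group n = k² · m with k = 5 and m = 41 · 61 = 2501 (a product of primes ≡ 1 (mod 4)); a representation of m scales to one of n via (k·x)² + (k·y)² = k²(x² + y²). Each prime p ≡ 1 (mod 4) is itself a sum of two squares; find a² by testing p − a² for a perfect square:
  41: 41 − 1² = 40, 41 − 2² = 37, 41 − 3² = 32, 41 − 4² = 25 = 5² ⇒ 41 = 4² + 5².
  61: 61 − 1² = 60, 61 − 2² = 57, 61 − 3² = 52, 61 − 4² = 45, 61 − 5² = 36 = 6² ⇒ 61 = 5² + 6².
  Combine using the Brahmagupta–Fibonacci identity (a² + b²)(c² + d²) = (ac − bd)² + (ad + bc)² = (ac + bd)² + (ad − bc)²:
  41 · 61 = 2501: from (4² + 5²)(5² + 6²), take (4·5 − 5·6, 4·6 + 5·5) = (20 − 30, 24 + 25) = (-10, 49); dropping signs (only squares matter) gives (10, 49); check 10² + 49² = 100 + 2401 = 2501 ✓.
  Scale by k = 5: (5·10, 5·49) = (50, 245).
Step 4: Order so x ≤ y and verify: 50² + 245² = 2500 + 60025 = 62525 = n. ✓

n = 62525 = 50² + 245² (one valid representation with x ≤ y).


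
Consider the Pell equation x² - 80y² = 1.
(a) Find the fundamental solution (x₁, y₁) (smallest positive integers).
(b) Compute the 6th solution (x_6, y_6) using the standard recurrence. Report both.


Step 1: Find the fundamental solution (x₁, y₁) of x² - 80y² = 1.
  Expand √80 as a continued fraction. a₀ = ⌊√80⌋ = 8; iterate m_{k+1} = d_k·a_k − m_k, d_{k+1} = (80 − m_{k+1}²)/d_k, a_{k+1} = ⌊(a₀ + m_{k+1})/d_{k+1}⌋ (starting m₀ = 0, d₀ = 1), with convergents p_k = a_k·p_{k-1} + p_{k-2}, q_k = a_k·q_{k-1} + q_{k-2} (p₋₁ = 1, q₋₁ = 0):
  k = 0: a₀ = 8; p₀/q₀ = 8/1; p₀² − 80·q₀² = 64 − 80 = -16.
  k = 1: m = 8, d = 16, a = ⌊(8 + 8)/16⌋ = 1; p/q = (1·8 + 1)/(1·1 + 0) = 9/1; p² − 80·q² = 81 − 80 = 1.
  The first convergent with p² − 80·q² = 1 gives the fundamental solution (x₁, y₁) = (9, 1).
Step 2: Apply the recurrence (x_{n+1}, y_{n+1}) = (x₁x_n + 80y₁y_n, x₁y_n + y₁x_n) repeatedly.
  From (x_1, y_1) = (9, 1): x_2 = 9·9 + 80·1·1 = 161; y_2 = 9·1 + 1·9 = 18.
  From (x_2, y_2) = (161, 18): x_3 = 9·161 + 80·1·18 = 2889; y_3 = 9·18 + 1·161 = 323.
  From (x_3, y_3) = (2889, 323): x_4 = 9·2889 + 80·1·323 = 51841; y_4 = 9·323 + 1·2889 = 5796.
  From (x_4, y_4) = (51841, 5796): x_5 = 9·51841 + 80·1·5796 = 930249; y_5 = 9·5796 + 1·51841 = 104005.
  From (x_5, y_5) = (930249, 104005): x_6 = 9·930249 + 80·1·104005 = 16692641; y_6 = 9·104005 + 1·930249 = 1866294.
Step 3: Verify x_6² - 80·y_6² = 278644263554881 - 278644263554880 = 1 (should be 1). ✓

(x_1, y_1) = (9, 1); (x_6, y_6) = (16692641, 1866294).


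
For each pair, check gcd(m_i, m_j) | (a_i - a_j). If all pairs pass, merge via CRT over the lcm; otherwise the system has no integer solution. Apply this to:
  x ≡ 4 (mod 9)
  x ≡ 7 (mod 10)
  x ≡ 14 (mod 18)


Moduli 9, 10, 18 are not pairwise coprime, so CRT works modulo lcm(m_i) when all pairwise compatibility conditions hold.
Pairwise compatibility: gcd(m_i, m_j) must divide a_i - a_j for every pair.
Merge one congruence at a time:
  Start: x ≡ 4 (mod 9).
  Combine with x ≡ 7 (mod 10): gcd(9, 10) = 1; 7 - 4 = 3, which IS divisible by 1, so compatible.
    Write x = 4 + 9·t and substitute into x ≡ 7 (mod 10): 9·t ≡ 7 − 4 = 3 (mod 10).
    The inverse of 9 mod 10 is 9 (since 9·9 = 81 = 8·10 + 1), so t ≡ 9·3 = 27 ≡ 7 (mod 10).
    Then x = 4 + 9·7 = 67, valid modulo lcm(9, 10) = 90: x ≡ 67 (mod 90).
  Combine with x ≡ 14 (mod 18): gcd(90, 18) = 18, and 14 - 67 = -53 is NOT divisible by 18.
    ⇒ system is inconsistent (no integer solution).

No solution (the system is inconsistent).


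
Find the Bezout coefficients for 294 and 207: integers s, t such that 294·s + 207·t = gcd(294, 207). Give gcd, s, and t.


Euclidean algorithm on (294, 207) — divide until remainder is 0:
  294 = 1 · 207 + 87
  207 = 2 · 87 + 33
  87 = 2 · 33 + 21
  33 = 1 · 21 + 12
  21 = 1 · 12 + 9
  12 = 1 · 9 + 3
  9 = 3 · 3 + 0
gcd(294, 207) = 3.
Track Bezout coefficients alongside the remainders: start with r₀ = 294 = a·1 + b·0 (s = 1, t = 0) and r₁ = 207 = a·0 + b·1 (s = 0, t = 1); each new remainder r_{k+1} = r_{k-1} − q_k·r_k inherits s_{k+1} = s_{k-1} − q_k·s_k, t_{k+1} = t_{k-1} − q_k·t_k, so r_k = a·s_k + b·t_k at every step:
  q = 1: r = 87, s = 1 − 1·0 = 1, t = 0 − 1·1 = -1  (check: 294·1 + 207·(-1) = 87)
  q = 2: r = 33, s = 0 − 2·1 = -2, t = 1 − 2·(-1) = 3  (check: 294·(-2) + 207·3 = 33)
  q = 2: r = 21, s = 1 − 2·(-2) = 5, t = -1 − 2·3 = -7  (check: 294·5 + 207·(-7) = 21)
  q = 1: r = 12, s = -2 − 1·5 = -7, t = 3 − 1·(-7) = 10  (check: 294·(-7) + 207·10 = 12)
  q = 1: r = 9, s = 5 − 1·(-7) = 12, t = -7 − 1·10 = -17  (check: 294·12 + 207·(-17) = 9)
  q = 1: r = 3, s = -7 − 1·12 = -19, t = 10 − 1·(-17) = 27  (check: 294·(-19) + 207·27 = 3)
The row with r = 3 (the gcd) gives the Bezout coefficients s = -19, t = 27.
Result: 294 · (-19) + 207 · (27) = 3.

gcd(294, 207) = 3; s = -19, t = 27 (check: 294·(-19) + 207·27 = 3).


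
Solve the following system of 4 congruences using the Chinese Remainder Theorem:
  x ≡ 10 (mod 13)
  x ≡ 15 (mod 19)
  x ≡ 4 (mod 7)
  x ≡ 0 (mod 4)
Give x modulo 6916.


Product of moduli M = 13 · 19 · 7 · 4 = 6916.
Merge one congruence at a time:
  Start: x ≡ 10 (mod 13).
  Combine with x ≡ 15 (mod 19); new modulus lcm = 247.
    Write x = 10 + 13·t and substitute into x ≡ 15 (mod 19): 13·t ≡ 15 − 10 = 5 (mod 19).
    The inverse of 13 mod 19 is 3 (since 13·3 = 39 = 2·19 + 1), so t ≡ 3·5 = 15 ≡ 15 (mod 19).
    Then x = 10 + 13·15 = 205, valid modulo lcm(13, 19) = 247: x ≡ 205 (mod 247).
  Combine with x ≡ 4 (mod 7); new modulus lcm = 1729.
    Write x = 205 + 247·t and substitute into x ≡ 4 (mod 7): 247·t ≡ 4 − 205 = -201 (mod 7).
    Reduce coefficients mod 7: 2·t ≡ 2 (mod 7).
    The inverse of 2 mod 7 is 4 (since 2·4 = 8 = 1·7 + 1), so t ≡ 4·2 = 8 ≡ 1 (mod 7).
    Then x = 205 + 247·1 = 452, valid modulo lcm(247, 7) = 1729: x ≡ 452 (mod 1729).
  Combine with x ≡ 0 (mod 4); new modulus lcm = 6916.
    Write x = 452 + 1729·t and substitute into x ≡ 0 (mod 4): 1729·t ≡ 0 − 452 = -452 (mod 4).
    Reduce coefficients mod 4: 1·t ≡ 0 (mod 4).
    So t ≡ 0 (mod 4).
    Then x = 452 + 1729·0 = 452, valid modulo lcm(1729, 4) = 6916: x ≡ 452 (mod 6916).
Verify against each original: 452 mod 13 = 10, 452 mod 19 = 15, 452 mod 7 = 4, 452 mod 4 = 0.

x ≡ 452 (mod 6916).


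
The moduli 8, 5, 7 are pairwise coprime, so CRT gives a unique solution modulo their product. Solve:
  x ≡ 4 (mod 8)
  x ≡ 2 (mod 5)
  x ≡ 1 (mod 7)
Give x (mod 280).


Moduli 8, 5, 7 are pairwise coprime; by CRT there is a unique solution modulo M = 8 · 5 · 7 = 280.
Solve pairwise, accumulating the modulus:
  Start with x ≡ 4 (mod 8).
  Combine with x ≡ 2 (mod 5): since gcd(8, 5) = 1, we get a unique residue mod 40.
    Write x = 4 + 8·t and substitute into x ≡ 2 (mod 5): 8·t ≡ 2 − 4 = -2 (mod 5).
    Reduce coefficients mod 5: 3·t ≡ 3 (mod 5).
    The inverse of 3 mod 5 is 2 (since 3·2 = 6 = 1·5 + 1), so t ≡ 2·3 = 6 ≡ 1 (mod 5).
    Then x = 4 + 8·1 = 12, valid modulo lcm(8, 5) = 40: x ≡ 12 (mod 40).
  Combine with x ≡ 1 (mod 7): since gcd(40, 7) = 1, we get a unique residue mod 280.
    Write x = 12 + 40·t and substitute into x ≡ 1 (mod 7): 40·t ≡ 1 − 12 = -11 (mod 7).
    Reduce coefficients mod 7: 5·t ≡ 3 (mod 7).
    The inverse of 5 mod 7 is 3 (since 5·3 = 15 = 2·7 + 1), so t ≡ 3·3 = 9 ≡ 2 (mod 7).
    Then x = 12 + 40·2 = 92, valid modulo lcm(40, 7) = 280: x ≡ 92 (mod 280).
Verify: 92 mod 8 = 4 ✓, 92 mod 5 = 2 ✓, 92 mod 7 = 1 ✓.

x ≡ 92 (mod 280).


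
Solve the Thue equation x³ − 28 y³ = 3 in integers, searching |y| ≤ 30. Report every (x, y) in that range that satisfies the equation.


The equation is x³ - 28y³ = 3. For fixed y, x³ = 28·y³ + 3, so a solution requires the RHS to be a perfect cube.
Strategy: iterate y from -30 to 30, compute RHS = 28·y³ + 3, and check whether it is a (positive or negative) perfect cube.
Check small values of y:
  y = 0: RHS = 3 is not a perfect cube.
  y = 1: RHS = 31 is not a perfect cube.
  y = -1: RHS = -25 is not a perfect cube.
  y = 2: RHS = 227 is not a perfect cube.
  y = -2: RHS = -221 is not a perfect cube.
  y = 3: RHS = 759 is not a perfect cube.
  y = -3: RHS = -753 is not a perfect cube.
Continuing the search up to |y| = 30 finds no solutions either.
No (x, y) in the scanned range satisfies the equation.

No integer solutions with |y| ≤ 30.


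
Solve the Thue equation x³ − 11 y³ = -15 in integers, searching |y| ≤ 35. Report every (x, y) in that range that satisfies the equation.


The equation is x³ - 11y³ = -15. For fixed y, x³ = 11·y³ − 15, so a solution requires the RHS to be a perfect cube.
Strategy: iterate y from -35 to 35, compute RHS = 11·y³ − 15, and check whether it is a (positive or negative) perfect cube.
Check small values of y:
  y = 0: RHS = -15 is not a perfect cube.
  y = 1: RHS = -4 is not a perfect cube.
  y = -1: RHS = -26 is not a perfect cube.
  y = 2: RHS = 73 is not a perfect cube.
  y = -2: RHS = -103 is not a perfect cube.
  y = 3: RHS = 282 is not a perfect cube.
  y = -3: RHS = -312 is not a perfect cube.
Continuing the search up to |y| = 35 finds no solutions either.
No (x, y) in the scanned range satisfies the equation.

No integer solutions with |y| ≤ 35.


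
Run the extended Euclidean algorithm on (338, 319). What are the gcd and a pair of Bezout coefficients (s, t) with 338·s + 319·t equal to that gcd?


Euclidean algorithm on (338, 319) — divide until remainder is 0:
  338 = 1 · 319 + 19
  319 = 16 · 19 + 15
  19 = 1 · 15 + 4
  15 = 3 · 4 + 3
  4 = 1 · 3 + 1
  3 = 3 · 1 + 0
gcd(338, 319) = 1.
Track Bezout coefficients alongside the remainders: start with r₀ = 338 = a·1 + b·0 (s = 1, t = 0) and r₁ = 319 = a·0 + b·1 (s = 0, t = 1); each new remainder r_{k+1} = r_{k-1} − q_k·r_k inherits s_{k+1} = s_{k-1} − q_k·s_k, t_{k+1} = t_{k-1} − q_k·t_k, so r_k = a·s_k + b·t_k at every step:
  q = 1: r = 19, s = 1 − 1·0 = 1, t = 0 − 1·1 = -1  (check: 338·1 + 319·(-1) = 19)
  q = 16: r = 15, s = 0 − 16·1 = -16, t = 1 − 16·(-1) = 17  (check: 338·(-16) + 319·17 = 15)
  q = 1: r = 4, s = 1 − 1·(-16) = 17, t = -1 − 1·17 = -18  (check: 338·17 + 319·(-18) = 4)
  q = 3: r = 3, s = -16 − 3·17 = -67, t = 17 − 3·(-18) = 71  (check: 338·(-67) + 319·71 = 3)
  q = 1: r = 1, s = 17 − 1·(-67) = 84, t = -18 − 1·71 = -89  (check: 338·84 + 319·(-89) = 1)
The row with r = 1 (the gcd) gives the Bezout coefficients s = 84, t = -89.
Result: 338 · (84) + 319 · (-89) = 1.

gcd(338, 319) = 1; s = 84, t = -89 (check: 338·84 + 319·(-89) = 1).


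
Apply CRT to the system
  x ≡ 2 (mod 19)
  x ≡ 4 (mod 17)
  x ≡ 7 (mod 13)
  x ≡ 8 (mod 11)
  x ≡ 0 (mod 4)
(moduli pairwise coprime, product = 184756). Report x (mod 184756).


Product of moduli M = 19 · 17 · 13 · 11 · 4 = 184756.
Merge one congruence at a time:
  Start: x ≡ 2 (mod 19).
  Combine with x ≡ 4 (mod 17); new modulus lcm = 323.
    Write x = 2 + 19·t and substitute into x ≡ 4 (mod 17): 19·t ≡ 4 − 2 = 2 (mod 17).
    Reduce coefficients mod 17: 2·t ≡ 2 (mod 17).
    The inverse of 2 mod 17 is 9 (since 2·9 = 18 = 1·17 + 1), so t ≡ 9·2 = 18 ≡ 1 (mod 17).
    Then x = 2 + 19·1 = 21, valid modulo lcm(19, 17) = 323: x ≡ 21 (mod 323).
  Combine with x ≡ 7 (mod 13); new modulus lcm = 4199.
    Write x = 21 + 323·t and substitute into x ≡ 7 (mod 13): 323·t ≡ 7 − 21 = -14 (mod 13).
    Reduce coefficients mod 13: 11·t ≡ 12 (mod 13).
    The inverse of 11 mod 13 is 6 (since 11·6 = 66 = 5·13 + 1), so t ≡ 6·12 = 72 ≡ 7 (mod 13).
    Then x = 21 + 323·7 = 2282, valid modulo lcm(323, 13) = 4199: x ≡ 2282 (mod 4199).
  Combine with x ≡ 8 (mod 11); new modulus lcm = 46189.
    Write x = 2282 + 4199·t and substitute into x ≡ 8 (mod 11): 4199·t ≡ 8 − 2282 = -2274 (mod 11).
    Reduce coefficients mod 11: 8·t ≡ 3 (mod 11).
    The inverse of 8 mod 11 is 7 (since 8·7 = 56 = 5·11 + 1), so t ≡ 7·3 = 21 ≡ 10 (mod 11).
    Then x = 2282 + 4199·10 = 44272, valid modulo lcm(4199, 11) = 46189: x ≡ 44272 (mod 46189).
  Combine with x ≡ 0 (mod 4); new modulus lcm = 184756.
    Write x = 44272 + 46189·t and substitute into x ≡ 0 (mod 4): 46189·t ≡ 0 − 44272 = -44272 (mod 4).
    Reduce coefficients mod 4: 1·t ≡ 0 (mod 4).
    So t ≡ 0 (mod 4).
    Then x = 44272 + 46189·0 = 44272, valid modulo lcm(46189, 4) = 184756: x ≡ 44272 (mod 184756).
Verify against each original: 44272 mod 19 = 2, 44272 mod 17 = 4, 44272 mod 13 = 7, 44272 mod 11 = 8, 44272 mod 4 = 0.

x ≡ 44272 (mod 184756).


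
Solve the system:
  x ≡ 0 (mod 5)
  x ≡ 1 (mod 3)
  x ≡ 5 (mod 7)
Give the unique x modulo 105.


Moduli 5, 3, 7 are pairwise coprime; by CRT there is a unique solution modulo M = 5 · 3 · 7 = 105.
Solve pairwise, accumulating the modulus:
  Start with x ≡ 0 (mod 5).
  Combine with x ≡ 1 (mod 3): since gcd(5, 3) = 1, we get a unique residue mod 15.
    Write x = 0 + 5·t and substitute into x ≡ 1 (mod 3): 5·t ≡ 1 − 0 = 1 (mod 3).
    Reduce coefficients mod 3: 2·t ≡ 1 (mod 3).
    The inverse of 2 mod 3 is 2 (since 2·2 = 4 = 1·3 + 1), so t ≡ 2·1 = 2 ≡ 2 (mod 3).
    Then x = 0 + 5·2 = 10, valid modulo lcm(5, 3) = 15: x ≡ 10 (mod 15).
  Combine with x ≡ 5 (mod 7): since gcd(15, 7) = 1, we get a unique residue mod 105.
    Write x = 10 + 15·t and substitute into x ≡ 5 (mod 7): 15·t ≡ 5 − 10 = -5 (mod 7).
    Reduce coefficients mod 7: 1·t ≡ 2 (mod 7).
    So t ≡ 2 (mod 7).
    Then x = 10 + 15·2 = 40, valid modulo lcm(15, 7) = 105: x ≡ 40 (mod 105).
Verify: 40 mod 5 = 0 ✓, 40 mod 3 = 1 ✓, 40 mod 7 = 5 ✓.

x ≡ 40 (mod 105).


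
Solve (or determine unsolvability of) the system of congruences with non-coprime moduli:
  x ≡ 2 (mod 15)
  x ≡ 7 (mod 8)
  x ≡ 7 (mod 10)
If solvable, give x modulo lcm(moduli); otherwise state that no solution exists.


Moduli 15, 8, 10 are not pairwise coprime, so CRT works modulo lcm(m_i) when all pairwise compatibility conditions hold.
Pairwise compatibility: gcd(m_i, m_j) must divide a_i - a_j for every pair.
Merge one congruence at a time:
  Start: x ≡ 2 (mod 15).
  Combine with x ≡ 7 (mod 8): gcd(15, 8) = 1; 7 - 2 = 5, which IS divisible by 1, so compatible.
    Write x = 2 + 15·t and substitute into x ≡ 7 (mod 8): 15·t ≡ 7 − 2 = 5 (mod 8).
    Reduce coefficients mod 8: 7·t ≡ 5 (mod 8).
    The inverse of 7 mod 8 is 7 (since 7·7 = 49 = 6·8 + 1), so t ≡ 7·5 = 35 ≡ 3 (mod 8).
    Then x = 2 + 15·3 = 47, valid modulo lcm(15, 8) = 120: x ≡ 47 (mod 120).
  Combine with x ≡ 7 (mod 10): gcd(120, 10) = 10; 7 - 47 = -40, which IS divisible by 10, so compatible.
    Write x = 47 + 120·t and substitute into x ≡ 7 (mod 10): 120·t ≡ 7 − 47 = -40 (mod 10).
    Divide the congruence (and modulus) by g = 10: 12·t ≡ -4 (mod 1).
    Modulo 1 every t works; take t = 0.
    Then x = 47 + 120·0 = 47, valid modulo lcm(120, 10) = 120: x ≡ 47 (mod 120).
Verify: 47 mod 15 = 2, 47 mod 8 = 7, 47 mod 10 = 7.

x ≡ 47 (mod 120).


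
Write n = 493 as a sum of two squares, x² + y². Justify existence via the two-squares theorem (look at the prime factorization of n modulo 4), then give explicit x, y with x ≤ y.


Step 1: Factor n = 493 = 17 · 29.
Step 2: Check the mod-4 condition on each prime factor: 17 ≡ 1 (mod 4), exponent 1; 29 ≡ 1 (mod 4), exponent 1.
All primes ≡ 3 (mod 4) appear to even exponent (or don't appear), so by the two-squares theorem n IS expressible as a sum of two squares.
Step 3: Build a representation. Here n = 17 · 29 is a product of primes ≡ 1 (mod 4). Each prime p ≡ 1 (mod 4) is itself a sum of two squares; find a² by testing p − a² for a perfect square:
  17: 17 − 1² = 16 = 4² ⇒ 17 = 1² + 4².
  29: 29 − 1² = 28, 29 − 2² = 25 = 5² ⇒ 29 = 2² + 5².
  Combine using the Brahmagupta–Fibonacci identity (a² + b²)(c² + d²) = (ac − bd)² + (ad + bc)² = (ac + bd)² + (ad − bc)²:
  17 · 29 = 493: from (1² + 4²)(2² + 5²), take (1·2 − 4·5, 1·5 + 4·2) = (2 − 20, 5 + 8) = (-18, 13); dropping signs (only squares matter) gives (18, 13); check 18² + 13² = 324 + 169 = 493 ✓.
Step 4: Order so x ≤ y and verify: 13² + 18² = 169 + 324 = 493 = n. ✓

n = 493 = 13² + 18² (one valid representation with x ≤ y).


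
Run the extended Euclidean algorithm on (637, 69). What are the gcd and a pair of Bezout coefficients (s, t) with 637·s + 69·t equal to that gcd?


Euclidean algorithm on (637, 69) — divide until remainder is 0:
  637 = 9 · 69 + 16
  69 = 4 · 16 + 5
  16 = 3 · 5 + 1
  5 = 5 · 1 + 0
gcd(637, 69) = 1.
Track Bezout coefficients alongside the remainders: start with r₀ = 637 = a·1 + b·0 (s = 1, t = 0) and r₁ = 69 = a·0 + b·1 (s = 0, t = 1); each new remainder r_{k+1} = r_{k-1} − q_k·r_k inherits s_{k+1} = s_{k-1} − q_k·s_k, t_{k+1} = t_{k-1} − q_k·t_k, so r_k = a·s_k + b·t_k at every step:
  q = 9: r = 16, s = 1 − 9·0 = 1, t = 0 − 9·1 = -9  (check: 637·1 + 69·(-9) = 16)
  q = 4: r = 5, s = 0 − 4·1 = -4, t = 1 − 4·(-9) = 37  (check: 637·(-4) + 69·37 = 5)
  q = 3: r = 1, s = 1 − 3·(-4) = 13, t = -9 − 3·37 = -120  (check: 637·13 + 69·(-120) = 1)
The row with r = 1 (the gcd) gives the Bezout coefficients s = 13, t = -120.
Result: 637 · (13) + 69 · (-120) = 1.

gcd(637, 69) = 1; s = 13, t = -120 (check: 637·13 + 69·(-120) = 1).


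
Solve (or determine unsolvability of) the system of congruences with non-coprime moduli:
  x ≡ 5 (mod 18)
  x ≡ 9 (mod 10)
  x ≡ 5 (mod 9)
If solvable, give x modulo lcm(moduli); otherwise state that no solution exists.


Moduli 18, 10, 9 are not pairwise coprime, so CRT works modulo lcm(m_i) when all pairwise compatibility conditions hold.
Pairwise compatibility: gcd(m_i, m_j) must divide a_i - a_j for every pair.
Merge one congruence at a time:
  Start: x ≡ 5 (mod 18).
  Combine with x ≡ 9 (mod 10): gcd(18, 10) = 2; 9 - 5 = 4, which IS divisible by 2, so compatible.
    Write x = 5 + 18·t and substitute into x ≡ 9 (mod 10): 18·t ≡ 9 − 5 = 4 (mod 10).
    Divide the congruence (and modulus) by g = 2: 9·t ≡ 2 (mod 5).
    Reduce coefficients mod 5: 4·t ≡ 2 (mod 5).
    The inverse of 4 mod 5 is 4 (since 4·4 = 16 = 3·5 + 1), so t ≡ 4·2 = 8 ≡ 3 (mod 5).
    Then x = 5 + 18·3 = 59, valid modulo lcm(18, 10) = 90: x ≡ 59 (mod 90).
  Combine with x ≡ 5 (mod 9): gcd(90, 9) = 9; 5 - 59 = -54, which IS divisible by 9, so compatible.
    Write x = 59 + 90·t and substitute into x ≡ 5 (mod 9): 90·t ≡ 5 − 59 = -54 (mod 9).
    Divide the congruence (and modulus) by g = 9: 10·t ≡ -6 (mod 1).
    Modulo 1 every t works; take t = 0.
    Then x = 59 + 90·0 = 59, valid modulo lcm(90, 9) = 90: x ≡ 59 (mod 90).
Verify: 59 mod 18 = 5, 59 mod 10 = 9, 59 mod 9 = 5.

x ≡ 59 (mod 90).


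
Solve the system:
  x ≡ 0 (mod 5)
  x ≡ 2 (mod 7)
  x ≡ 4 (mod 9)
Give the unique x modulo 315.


Moduli 5, 7, 9 are pairwise coprime; by CRT there is a unique solution modulo M = 5 · 7 · 9 = 315.
Solve pairwise, accumulating the modulus:
  Start with x ≡ 0 (mod 5).
  Combine with x ≡ 2 (mod 7): since gcd(5, 7) = 1, we get a unique residue mod 35.
    Write x = 0 + 5·t and substitute into x ≡ 2 (mod 7): 5·t ≡ 2 − 0 = 2 (mod 7).
    The inverse of 5 mod 7 is 3 (since 5·3 = 15 = 2·7 + 1), so t ≡ 3·2 = 6 ≡ 6 (mod 7).
    Then x = 0 + 5·6 = 30, valid modulo lcm(5, 7) = 35: x ≡ 30 (mod 35).
  Combine with x ≡ 4 (mod 9): since gcd(35, 9) = 1, we get a unique residue mod 315.
    Write x = 30 + 35·t and substitute into x ≡ 4 (mod 9): 35·t ≡ 4 − 30 = -26 (mod 9).
    Reduce coefficients mod 9: 8·t ≡ 1 (mod 9).
    The inverse of 8 mod 9 is 8 (since 8·8 = 64 = 7·9 + 1), so t ≡ 8·1 = 8 ≡ 8 (mod 9).
    Then x = 30 + 35·8 = 310, valid modulo lcm(35, 9) = 315: x ≡ 310 (mod 315).
Verify: 310 mod 5 = 0 ✓, 310 mod 7 = 2 ✓, 310 mod 9 = 4 ✓.

x ≡ 310 (mod 315).


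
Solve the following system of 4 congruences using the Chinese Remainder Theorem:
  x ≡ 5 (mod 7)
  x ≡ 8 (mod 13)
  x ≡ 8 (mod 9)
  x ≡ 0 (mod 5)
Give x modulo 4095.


Product of moduli M = 7 · 13 · 9 · 5 = 4095.
Merge one congruence at a time:
  Start: x ≡ 5 (mod 7).
  Combine with x ≡ 8 (mod 13); new modulus lcm = 91.
    Write x = 5 + 7·t and substitute into x ≡ 8 (mod 13): 7·t ≡ 8 − 5 = 3 (mod 13).
    The inverse of 7 mod 13 is 2 (since 7·2 = 14 = 1·13 + 1), so t ≡ 2·3 = 6 ≡ 6 (mod 13).
    Then x = 5 + 7·6 = 47, valid modulo lcm(7, 13) = 91: x ≡ 47 (mod 91).
  Combine with x ≡ 8 (mod 9); new modulus lcm = 819.
    Write x = 47 + 91·t and substitute into x ≡ 8 (mod 9): 91·t ≡ 8 − 47 = -39 (mod 9).
    Reduce coefficients mod 9: 1·t ≡ 6 (mod 9).
    So t ≡ 6 (mod 9).
    Then x = 47 + 91·6 = 593, valid modulo lcm(91, 9) = 819: x ≡ 593 (mod 819).
  Combine with x ≡ 0 (mod 5); new modulus lcm = 4095.
    Write x = 593 + 819·t and substitute into x ≡ 0 (mod 5): 819·t ≡ 0 − 593 = -593 (mod 5).
    Reduce coefficients mod 5: 4·t ≡ 2 (mod 5).
    The inverse of 4 mod 5 is 4 (since 4·4 = 16 = 3·5 + 1), so t ≡ 4·2 = 8 ≡ 3 (mod 5).
    Then x = 593 + 819·3 = 3050, valid modulo lcm(819, 5) = 4095: x ≡ 3050 (mod 4095).
Verify against each original: 3050 mod 7 = 5, 3050 mod 13 = 8, 3050 mod 9 = 8, 3050 mod 5 = 0.

x ≡ 3050 (mod 4095).


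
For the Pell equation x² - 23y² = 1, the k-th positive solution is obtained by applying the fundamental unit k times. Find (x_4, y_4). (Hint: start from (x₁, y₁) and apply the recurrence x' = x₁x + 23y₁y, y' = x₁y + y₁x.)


Step 1: Find the fundamental solution (x₁, y₁) of x² - 23y² = 1.
  Expand √23 as a continued fraction. a₀ = ⌊√23⌋ = 4; iterate m_{k+1} = d_k·a_k − m_k, d_{k+1} = (23 − m_{k+1}²)/d_k, a_{k+1} = ⌊(a₀ + m_{k+1})/d_{k+1}⌋ (starting m₀ = 0, d₀ = 1), with convergents p_k = a_k·p_{k-1} + p_{k-2}, q_k = a_k·q_{k-1} + q_{k-2} (p₋₁ = 1, q₋₁ = 0):
  k = 0: a₀ = 4; p₀/q₀ = 4/1; p₀² − 23·q₀² = 16 − 23 = -7.
  k = 1: m = 4, d = 7, a = ⌊(4 + 4)/7⌋ = 1; p/q = (1·4 + 1)/(1·1 + 0) = 5/1; p² − 23·q² = 25 − 23 = 2.
  k = 2: m = 3, d = 2, a = ⌊(4 + 3)/2⌋ = 3; p/q = (3·5 + 4)/(3·1 + 1) = 19/4; p² − 23·q² = 361 − 368 = -7.
  k = 3: m = 3, d = 7, a = ⌊(4 + 3)/7⌋ = 1; p/q = (1·19 + 5)/(1·4 + 1) = 24/5; p² − 23·q² = 576 − 575 = 1.
  The first convergent with p² − 23·q² = 1 gives the fundamental solution (x₁, y₁) = (24, 5).
Step 2: Apply the recurrence (x_{n+1}, y_{n+1}) = (x₁x_n + 23y₁y_n, x₁y_n + y₁x_n) repeatedly.
  From (x_1, y_1) = (24, 5): x_2 = 24·24 + 23·5·5 = 1151; y_2 = 24·5 + 5·24 = 240.
  From (x_2, y_2) = (1151, 240): x_3 = 24·1151 + 23·5·240 = 55224; y_3 = 24·240 + 5·1151 = 11515.
  From (x_3, y_3) = (55224, 11515): x_4 = 24·55224 + 23·5·11515 = 2649601; y_4 = 24·11515 + 5·55224 = 552480.
Step 3: Verify x_4² - 23·y_4² = 7020385459201 - 7020385459200 = 1 (should be 1). ✓

(x_1, y_1) = (24, 5); (x_4, y_4) = (2649601, 552480).


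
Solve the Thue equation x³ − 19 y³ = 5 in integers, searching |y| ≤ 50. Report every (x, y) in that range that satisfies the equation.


The equation is x³ - 19y³ = 5. For fixed y, x³ = 19·y³ + 5, so a solution requires the RHS to be a perfect cube.
Strategy: iterate y from -50 to 50, compute RHS = 19·y³ + 5, and check whether it is a (positive or negative) perfect cube.
Check small values of y:
  y = 0: RHS = 5 is not a perfect cube.
  y = 1: RHS = 24 is not a perfect cube.
  y = -1: RHS = -14 is not a perfect cube.
  y = 2: RHS = 157 is not a perfect cube.
  y = -2: RHS = -147 is not a perfect cube.
  y = 3: RHS = 518 is not a perfect cube.
  y = -3: RHS = -508 is not a perfect cube.
Continuing the search up to |y| = 50 finds no solutions either.
No (x, y) in the scanned range satisfies the equation.

No integer solutions with |y| ≤ 50.


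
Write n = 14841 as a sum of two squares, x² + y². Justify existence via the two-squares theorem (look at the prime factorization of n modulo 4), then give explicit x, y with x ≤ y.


Step 1: Factor n = 14841 = 3^2 · 17 · 97.
Step 2: Check the mod-4 condition on each prime factor: 3 ≡ 3 (mod 4), exponent 2 (must be even); 17 ≡ 1 (mod 4), exponent 1; 97 ≡ 1 (mod 4), exponent 1.
All primes ≡ 3 (mod 4) appear to even exponent (or don't appear), so by the two-squares theorem n IS expressible as a sum of two squares.
Step 3: Build a representation. Group n = k² · m with k = 3 and m = 17 · 97 = 1649 (a product of primes ≡ 1 (mod 4)); a representation of m scales to one of n via (k·x)² + (k·y)² = k²(x² + y²). Each prime p ≡ 1 (mod 4) is itself a sum of two squares; find a² by testing p − a² for a perfect square:
  17: 17 − 1² = 16 = 4² ⇒ 17 = 1² + 4².
  97: 97 − 1² = 96, 97 − 2² = 93, 97 − 3² = 88, 97 − 4² = 81 = 9² ⇒ 97 = 4² + 9².
  Combine using the Brahmagupta–Fibonacci identity (a² + b²)(c² + d²) = (ac − bd)² + (ad + bc)² = (ac + bd)² + (ad − bc)²:
  17 · 97 = 1649: from (1² + 4²)(4² + 9²), take (1·4 − 4·9, 1·9 + 4·4) = (4 − 36, 9 + 16) = (-32, 25); dropping signs (only squares matter) gives (32, 25); check 32² + 25² = 1024 + 625 = 1649 ✓.
  Scale by k = 3: (3·32, 3·25) = (96, 75).
Step 4: Order so x ≤ y and verify: 75² + 96² = 5625 + 9216 = 14841 = n. ✓

n = 14841 = 75² + 96² (one valid representation with x ≤ y).


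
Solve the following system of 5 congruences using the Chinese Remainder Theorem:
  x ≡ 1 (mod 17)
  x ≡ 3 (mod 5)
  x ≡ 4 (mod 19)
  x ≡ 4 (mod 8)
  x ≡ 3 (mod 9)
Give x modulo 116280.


Product of moduli M = 17 · 5 · 19 · 8 · 9 = 116280.
Merge one congruence at a time:
  Start: x ≡ 1 (mod 17).
  Combine with x ≡ 3 (mod 5); new modulus lcm = 85.
    Write x = 1 + 17·t and substitute into x ≡ 3 (mod 5): 17·t ≡ 3 − 1 = 2 (mod 5).
    Reduce coefficients mod 5: 2·t ≡ 2 (mod 5).
    The inverse of 2 mod 5 is 3 (since 2·3 = 6 = 1·5 + 1), so t ≡ 3·2 = 6 ≡ 1 (mod 5).
    Then x = 1 + 17·1 = 18, valid modulo lcm(17, 5) = 85: x ≡ 18 (mod 85).
  Combine with x ≡ 4 (mod 19); new modulus lcm = 1615.
    Write x = 18 + 85·t and substitute into x ≡ 4 (mod 19): 85·t ≡ 4 − 18 = -14 (mod 19).
    Reduce coefficients mod 19: 9·t ≡ 5 (mod 19).
    The inverse of 9 mod 19 is 17 (since 9·17 = 153 = 8·19 + 1), so t ≡ 17·5 = 85 ≡ 9 (mod 19).
    Then x = 18 + 85·9 = 783, valid modulo lcm(85, 19) = 1615: x ≡ 783 (mod 1615).
  Combine with x ≡ 4 (mod 8); new modulus lcm = 12920.
    Write x = 783 + 1615·t and substitute into x ≡ 4 (mod 8): 1615·t ≡ 4 − 783 = -779 (mod 8).
    Reduce coefficients mod 8: 7·t ≡ 5 (mod 8).
    The inverse of 7 mod 8 is 7 (since 7·7 = 49 = 6·8 + 1), so t ≡ 7·5 = 35 ≡ 3 (mod 8).
    Then x = 783 + 1615·3 = 5628, valid modulo lcm(1615, 8) = 12920: x ≡ 5628 (mod 12920).
  Combine with x ≡ 3 (mod 9); new modulus lcm = 116280.
    Write x = 5628 + 12920·t and substitute into x ≡ 3 (mod 9): 12920·t ≡ 3 − 5628 = -5625 (mod 9).
    Reduce coefficients mod 9: 5·t ≡ 0 (mod 9).
    The inverse of 5 mod 9 is 2 (since 5·2 = 10 = 1·9 + 1), so t ≡ 2·0 = 0 ≡ 0 (mod 9).
    Then x = 5628 + 12920·0 = 5628, valid modulo lcm(12920, 9) = 116280: x ≡ 5628 (mod 116280).
Verify against each original: 5628 mod 17 = 1, 5628 mod 5 = 3, 5628 mod 19 = 4, 5628 mod 8 = 4, 5628 mod 9 = 3.

x ≡ 5628 (mod 116280).


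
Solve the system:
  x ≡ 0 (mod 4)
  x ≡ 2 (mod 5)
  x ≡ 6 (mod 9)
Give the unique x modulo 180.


Moduli 4, 5, 9 are pairwise coprime; by CRT there is a unique solution modulo M = 4 · 5 · 9 = 180.
Solve pairwise, accumulating the modulus:
  Start with x ≡ 0 (mod 4).
  Combine with x ≡ 2 (mod 5): since gcd(4, 5) = 1, we get a unique residue mod 20.
    Write x = 0 + 4·t and substitute into x ≡ 2 (mod 5): 4·t ≡ 2 − 0 = 2 (mod 5).
    The inverse of 4 mod 5 is 4 (since 4·4 = 16 = 3·5 + 1), so t ≡ 4·2 = 8 ≡ 3 (mod 5).
    Then x = 0 + 4·3 = 12, valid modulo lcm(4, 5) = 20: x ≡ 12 (mod 20).
  Combine with x ≡ 6 (mod 9): since gcd(20, 9) = 1, we get a unique residue mod 180.
    Write x = 12 + 20·t and substitute into x ≡ 6 (mod 9): 20·t ≡ 6 − 12 = -6 (mod 9).
    Reduce coefficients mod 9: 2·t ≡ 3 (mod 9).
    The inverse of 2 mod 9 is 5 (since 2·5 = 10 = 1·9 + 1), so t ≡ 5·3 = 15 ≡ 6 (mod 9).
    Then x = 12 + 20·6 = 132, valid modulo lcm(20, 9) = 180: x ≡ 132 (mod 180).
Verify: 132 mod 4 = 0 ✓, 132 mod 5 = 2 ✓, 132 mod 9 = 6 ✓.

x ≡ 132 (mod 180).


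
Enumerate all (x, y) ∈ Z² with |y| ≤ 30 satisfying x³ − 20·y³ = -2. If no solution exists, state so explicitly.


The equation is x³ - 20y³ = -2. For fixed y, x³ = 20·y³ − 2, so a solution requires the RHS to be a perfect cube.
Strategy: iterate y from -30 to 30, compute RHS = 20·y³ − 2, and check whether it is a (positive or negative) perfect cube.
Check small values of y:
  y = 0: RHS = -2 is not a perfect cube.
  y = 1: RHS = 18 is not a perfect cube.
  y = -1: RHS = -22 is not a perfect cube.
  y = 2: RHS = 158 is not a perfect cube.
  y = -2: RHS = -162 is not a perfect cube.
  y = 3: RHS = 538 is not a perfect cube.
  y = -3: RHS = -542 is not a perfect cube.
Continuing the search up to |y| = 30 finds no solutions either.
No (x, y) in the scanned range satisfies the equation.

No integer solutions with |y| ≤ 30.


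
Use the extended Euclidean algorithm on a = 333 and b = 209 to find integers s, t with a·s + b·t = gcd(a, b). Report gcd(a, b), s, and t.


Euclidean algorithm on (333, 209) — divide until remainder is 0:
  333 = 1 · 209 + 124
  209 = 1 · 124 + 85
  124 = 1 · 85 + 39
  85 = 2 · 39 + 7
  39 = 5 · 7 + 4
  7 = 1 · 4 + 3
  4 = 1 · 3 + 1
  3 = 3 · 1 + 0
gcd(333, 209) = 1.
Track Bezout coefficients alongside the remainders: start with r₀ = 333 = a·1 + b·0 (s = 1, t = 0) and r₁ = 209 = a·0 + b·1 (s = 0, t = 1); each new remainder r_{k+1} = r_{k-1} − q_k·r_k inherits s_{k+1} = s_{k-1} − q_k·s_k, t_{k+1} = t_{k-1} − q_k·t_k, so r_k = a·s_k + b·t_k at every step:
  q = 1: r = 124, s = 1 − 1·0 = 1, t = 0 − 1·1 = -1  (check: 333·1 + 209·(-1) = 124)
  q = 1: r = 85, s = 0 − 1·1 = -1, t = 1 − 1·(-1) = 2  (check: 333·(-1) + 209·2 = 85)
  q = 1: r = 39, s = 1 − 1·(-1) = 2, t = -1 − 1·2 = -3  (check: 333·2 + 209·(-3) = 39)
  q = 2: r = 7, s = -1 − 2·2 = -5, t = 2 − 2·(-3) = 8  (check: 333·(-5) + 209·8 = 7)
  q = 5: r = 4, s = 2 − 5·(-5) = 27, t = -3 − 5·8 = -43  (check: 333·27 + 209·(-43) = 4)
  q = 1: r = 3, s = -5 − 1·27 = -32, t = 8 − 1·(-43) = 51  (check: 333·(-32) + 209·51 = 3)
  q = 1: r = 1, s = 27 − 1·(-32) = 59, t = -43 − 1·51 = -94  (check: 333·59 + 209·(-94) = 1)
The row with r = 1 (the gcd) gives the Bezout coefficients s = 59, t = -94.
Result: 333 · (59) + 209 · (-94) = 1.

gcd(333, 209) = 1; s = 59, t = -94 (check: 333·59 + 209·(-94) = 1).


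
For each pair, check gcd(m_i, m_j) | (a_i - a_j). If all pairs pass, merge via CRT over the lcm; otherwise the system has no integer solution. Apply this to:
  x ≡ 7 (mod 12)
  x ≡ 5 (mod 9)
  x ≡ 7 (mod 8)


Moduli 12, 9, 8 are not pairwise coprime, so CRT works modulo lcm(m_i) when all pairwise compatibility conditions hold.
Pairwise compatibility: gcd(m_i, m_j) must divide a_i - a_j for every pair.
Merge one congruence at a time:
  Start: x ≡ 7 (mod 12).
  Combine with x ≡ 5 (mod 9): gcd(12, 9) = 3, and 5 - 7 = -2 is NOT divisible by 3.
    ⇒ system is inconsistent (no integer solution).

No solution (the system is inconsistent).


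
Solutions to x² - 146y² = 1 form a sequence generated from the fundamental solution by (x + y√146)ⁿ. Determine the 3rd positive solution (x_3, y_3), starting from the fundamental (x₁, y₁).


Step 1: Find the fundamental solution (x₁, y₁) of x² - 146y² = 1.
  Expand √146 as a continued fraction. a₀ = ⌊√146⌋ = 12; iterate m_{k+1} = d_k·a_k − m_k, d_{k+1} = (146 − m_{k+1}²)/d_k, a_{k+1} = ⌊(a₀ + m_{k+1})/d_{k+1}⌋ (starting m₀ = 0, d₀ = 1), with convergents p_k = a_k·p_{k-1} + p_{k-2}, q_k = a_k·q_{k-1} + q_{k-2} (p₋₁ = 1, q₋₁ = 0):
  k = 0: a₀ = 12; p₀/q₀ = 12/1; p₀² − 146·q₀² = 144 − 146 = -2.
  k = 1: m = 12, d = 2, a = ⌊(12 + 12)/2⌋ = 12; p/q = (12·12 + 1)/(12·1 + 0) = 145/12; p² − 146·q² = 21025 − 21024 = 1.
  The first convergent with p² − 146·q² = 1 gives the fundamental solution (x₁, y₁) = (145, 12).
Step 2: Apply the recurrence (x_{n+1}, y_{n+1}) = (x₁x_n + 146y₁y_n, x₁y_n + y₁x_n) repeatedly.
  From (x_1, y_1) = (145, 12): x_2 = 145·145 + 146·12·12 = 42049; y_2 = 145·12 + 12·145 = 3480.
  From (x_2, y_2) = (42049, 3480): x_3 = 145·42049 + 146·12·3480 = 12194065; y_3 = 145·3480 + 12·42049 = 1009188.
Step 3: Verify x_3² - 146·y_3² = 148695221224225 - 148695221224224 = 1 (should be 1). ✓

(x_1, y_1) = (145, 12); (x_3, y_3) = (12194065, 1009188).


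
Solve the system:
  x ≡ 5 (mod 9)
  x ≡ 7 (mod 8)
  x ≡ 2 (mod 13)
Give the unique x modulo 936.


Moduli 9, 8, 13 are pairwise coprime; by CRT there is a unique solution modulo M = 9 · 8 · 13 = 936.
Solve pairwise, accumulating the modulus:
  Start with x ≡ 5 (mod 9).
  Combine with x ≡ 7 (mod 8): since gcd(9, 8) = 1, we get a unique residue mod 72.
    Write x = 5 + 9·t and substitute into x ≡ 7 (mod 8): 9·t ≡ 7 − 5 = 2 (mod 8).
    Reduce coefficients mod 8: 1·t ≡ 2 (mod 8).
    So t ≡ 2 (mod 8).
    Then x = 5 + 9·2 = 23, valid modulo lcm(9, 8) = 72: x ≡ 23 (mod 72).
  Combine with x ≡ 2 (mod 13): since gcd(72, 13) = 1, we get a unique residue mod 936.
    Write x = 23 + 72·t and substitute into x ≡ 2 (mod 13): 72·t ≡ 2 − 23 = -21 (mod 13).
    Reduce coefficients mod 13: 7·t ≡ 5 (mod 13).
    The inverse of 7 mod 13 is 2 (since 7·2 = 14 = 1·13 + 1), so t ≡ 2·5 = 10 ≡ 10 (mod 13).
    Then x = 23 + 72·10 = 743, valid modulo lcm(72, 13) = 936: x ≡ 743 (mod 936).
Verify: 743 mod 9 = 5 ✓, 743 mod 8 = 7 ✓, 743 mod 13 = 2 ✓.

x ≡ 743 (mod 936).


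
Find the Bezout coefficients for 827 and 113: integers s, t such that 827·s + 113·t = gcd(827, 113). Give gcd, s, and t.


Euclidean algorithm on (827, 113) — divide until remainder is 0:
  827 = 7 · 113 + 36
  113 = 3 · 36 + 5
  36 = 7 · 5 + 1
  5 = 5 · 1 + 0
gcd(827, 113) = 1.
Track Bezout coefficients alongside the remainders: start with r₀ = 827 = a·1 + b·0 (s = 1, t = 0) and r₁ = 113 = a·0 + b·1 (s = 0, t = 1); each new remainder r_{k+1} = r_{k-1} − q_k·r_k inherits s_{k+1} = s_{k-1} − q_k·s_k, t_{k+1} = t_{k-1} − q_k·t_k, so r_k = a·s_k + b·t_k at every step:
  q = 7: r = 36, s = 1 − 7·0 = 1, t = 0 − 7·1 = -7  (check: 827·1 + 113·(-7) = 36)
  q = 3: r = 5, s = 0 − 3·1 = -3, t = 1 − 3·(-7) = 22  (check: 827·(-3) + 113·22 = 5)
  q = 7: r = 1, s = 1 − 7·(-3) = 22, t = -7 − 7·22 = -161  (check: 827·22 + 113·(-161) = 1)
The row with r = 1 (the gcd) gives the Bezout coefficients s = 22, t = -161.
Result: 827 · (22) + 113 · (-161) = 1.

gcd(827, 113) = 1; s = 22, t = -161 (check: 827·22 + 113·(-161) = 1).


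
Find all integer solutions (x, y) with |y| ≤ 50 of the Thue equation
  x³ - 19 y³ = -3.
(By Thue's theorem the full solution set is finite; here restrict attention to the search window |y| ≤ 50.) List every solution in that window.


The equation is x³ - 19y³ = -3. For fixed y, x³ = 19·y³ − 3, so a solution requires the RHS to be a perfect cube.
Strategy: iterate y from -50 to 50, compute RHS = 19·y³ − 3, and check whether it is a (positive or negative) perfect cube.
Check small values of y:
  y = 0: RHS = -3 is not a perfect cube.
  y = 1: RHS = 16 is not a perfect cube.
  y = -1: RHS = -22 is not a perfect cube.
  y = 2: RHS = 149 is not a perfect cube.
  y = -2: RHS = -155 is not a perfect cube.
  y = 3: RHS = 510 is not a perfect cube.
  y = -3: RHS = -516 is not a perfect cube.
Continuing the search up to |y| = 50 finds no solutions either.
No (x, y) in the scanned range satisfies the equation.

No integer solutions with |y| ≤ 50.


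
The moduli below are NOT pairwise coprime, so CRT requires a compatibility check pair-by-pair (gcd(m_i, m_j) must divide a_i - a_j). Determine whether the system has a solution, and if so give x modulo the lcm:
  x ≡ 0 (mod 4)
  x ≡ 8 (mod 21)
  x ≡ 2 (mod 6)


Moduli 4, 21, 6 are not pairwise coprime, so CRT works modulo lcm(m_i) when all pairwise compatibility conditions hold.
Pairwise compatibility: gcd(m_i, m_j) must divide a_i - a_j for every pair.
Merge one congruence at a time:
  Start: x ≡ 0 (mod 4).
  Combine with x ≡ 8 (mod 21): gcd(4, 21) = 1; 8 - 0 = 8, which IS divisible by 1, so compatible.
    Write x = 0 + 4·t and substitute into x ≡ 8 (mod 21): 4·t ≡ 8 − 0 = 8 (mod 21).
    The inverse of 4 mod 21 is 16 (since 4·16 = 64 = 3·21 + 1), so t ≡ 16·8 = 128 ≡ 2 (mod 21).
    Then x = 0 + 4·2 = 8, valid modulo lcm(4, 21) = 84: x ≡ 8 (mod 84).
  Combine with x ≡ 2 (mod 6): gcd(84, 6) = 6; 2 - 8 = -6, which IS divisible by 6, so compatible.
    Write x = 8 + 84·t and substitute into x ≡ 2 (mod 6): 84·t ≡ 2 − 8 = -6 (mod 6).
    Divide the congruence (and modulus) by g = 6: 14·t ≡ -1 (mod 1).
    Modulo 1 every t works; take t = 0.
    Then x = 8 + 84·0 = 8, valid modulo lcm(84, 6) = 84: x ≡ 8 (mod 84).
Verify: 8 mod 4 = 0, 8 mod 21 = 8, 8 mod 6 = 2.

x ≡ 8 (mod 84).


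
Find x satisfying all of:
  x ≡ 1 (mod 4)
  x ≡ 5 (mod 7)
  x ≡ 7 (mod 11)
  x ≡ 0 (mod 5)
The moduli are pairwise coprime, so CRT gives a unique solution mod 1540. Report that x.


Product of moduli M = 4 · 7 · 11 · 5 = 1540.
Merge one congruence at a time:
  Start: x ≡ 1 (mod 4).
  Combine with x ≡ 5 (mod 7); new modulus lcm = 28.
    Write x = 1 + 4·t and substitute into x ≡ 5 (mod 7): 4·t ≡ 5 − 1 = 4 (mod 7).
    The inverse of 4 mod 7 is 2 (since 4·2 = 8 = 1·7 + 1), so t ≡ 2·4 = 8 ≡ 1 (mod 7).
    Then x = 1 + 4·1 = 5, valid modulo lcm(4, 7) = 28: x ≡ 5 (mod 28).
  Combine with x ≡ 7 (mod 11); new modulus lcm = 308.
    Write x = 5 + 28·t and substitute into x ≡ 7 (mod 11): 28·t ≡ 7 − 5 = 2 (mod 11).
    Reduce coefficients mod 11: 6·t ≡ 2 (mod 11).
    The inverse of 6 mod 11 is 2 (since 6·2 = 12 = 1·11 + 1), so t ≡ 2·2 = 4 ≡ 4 (mod 11).
    Then x = 5 + 28·4 = 117, valid modulo lcm(28, 11) = 308: x ≡ 117 (mod 308).
  Combine with x ≡ 0 (mod 5); new modulus lcm = 1540.
    Write x = 117 + 308·t and substitute into x ≡ 0 (mod 5): 308·t ≡ 0 − 117 = -117 (mod 5).
    Reduce coefficients mod 5: 3·t ≡ 3 (mod 5).
    The inverse of 3 mod 5 is 2 (since 3·2 = 6 = 1·5 + 1), so t ≡ 2·3 = 6 ≡ 1 (mod 5).
    Then x = 117 + 308·1 = 425, valid modulo lcm(308, 5) = 1540: x ≡ 425 (mod 1540).
Verify against each original: 425 mod 4 = 1, 425 mod 7 = 5, 425 mod 11 = 7, 425 mod 5 = 0.

x ≡ 425 (mod 1540).
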